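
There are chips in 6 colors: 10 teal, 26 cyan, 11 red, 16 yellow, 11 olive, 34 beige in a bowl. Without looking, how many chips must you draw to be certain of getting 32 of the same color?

106

Treat the 6 colors as pigeonholes.
In the worst case we take at most 31 of each color, but all 10 teal, all 26 cyan, all 11 red, all 16 yellow, and all 11 olive (fewer than 31), giving 10 + 26 + 11 + 16 + 11 + 31 = 105.
One more chip then forces some color to 32, so 105 + 1 = 106.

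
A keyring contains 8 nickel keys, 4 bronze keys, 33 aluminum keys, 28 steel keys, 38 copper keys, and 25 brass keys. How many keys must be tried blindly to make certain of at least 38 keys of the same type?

In the worst case we take at most 37 of each type, but all 8 nickel, all 4 bronze, all 33 aluminum, all 28 steel, and all 25 brass (fewer than 37), giving 8 + 4 + 33 + 28 + 37 + 25 = 135.
One more key then forces some type to 38, so 135 + 1 = 136.

136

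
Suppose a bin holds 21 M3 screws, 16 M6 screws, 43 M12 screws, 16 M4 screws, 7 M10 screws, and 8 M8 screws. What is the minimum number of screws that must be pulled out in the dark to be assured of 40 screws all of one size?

108

In the worst case we take at most 39 of each size, but all 21 M3, all 16 M6, all 16 M4, all 7 M10, and all 8 M8 (fewer than 39), giving 21 + 16 + 39 + 16 + 7 + 8 = 107.
One more screw then forces some size to 40, so 107 + 1 = 108.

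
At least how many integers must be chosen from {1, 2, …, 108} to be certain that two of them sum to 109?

Partition {1, …, 108} into 54 pairs: {1,108}, {2,107}, …, {54,55}.
Choosing 54 integers — say the integers 1 through 54 — takes one from each pair and avoids the property.
Choosing 55 forces two into the same pair by pigeonhole, and those sum to 109. So 55.

55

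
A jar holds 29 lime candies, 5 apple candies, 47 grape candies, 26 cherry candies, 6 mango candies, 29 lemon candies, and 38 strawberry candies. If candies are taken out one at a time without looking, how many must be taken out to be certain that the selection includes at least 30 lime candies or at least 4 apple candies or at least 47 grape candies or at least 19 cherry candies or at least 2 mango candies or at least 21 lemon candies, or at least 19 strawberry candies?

The worst case stops just short of every target: 29 lime, 3 apple, 46 grape, 18 cherry, 1 mango, 20 lemon, 18 strawberry — 29 + 3 + 46 + 18 + 1 + 20 + 18 = 135 candies.
One more candy must push some flavor to its target, so 135 + 1 = 136.

136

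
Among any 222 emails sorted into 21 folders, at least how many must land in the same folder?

The 222 emails fall into 21 folders.
If each of the 21 folders held at most 10, the total would be at most 21 × 10 = 210 < 222, a contradiction.
So at least one holds ⌈222/21⌉ = 11.

11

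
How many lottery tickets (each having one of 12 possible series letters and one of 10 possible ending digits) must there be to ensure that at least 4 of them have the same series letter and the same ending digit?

361

There are 12 × 10 = 120 (series letter, ending digit) combinations acting as pigeonholes.
With 120 × 3 = 360 lottery tickets we could place exactly 3 in each, with no (series letter, ending digit) pair reaching 4.
One more forces some (series letter, ending digit) pair to hold 4, so 360 + 1 = 361.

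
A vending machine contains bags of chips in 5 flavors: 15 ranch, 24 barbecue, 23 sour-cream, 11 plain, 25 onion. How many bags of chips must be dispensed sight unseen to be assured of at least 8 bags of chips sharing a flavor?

The worst case takes 7 bags of chips of each flavor without reaching 8 of any: 5 × 7 = 35.
The next bag of chips must bring some flavor to 8, so 35 + 1 = 36.

36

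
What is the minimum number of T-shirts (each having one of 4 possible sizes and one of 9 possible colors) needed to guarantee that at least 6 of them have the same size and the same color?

There are 4 × 9 = 36 (size, color) combinations acting as pigeonholes.
With 36 × 5 = 180 T-shirts we could place exactly 5 in each, with no (size, color) pair reaching 6.
One more forces some (size, color) pair to hold 6, so 180 + 1 = 181.

181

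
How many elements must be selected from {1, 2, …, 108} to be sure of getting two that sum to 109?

Partition {1, …, 108} into 54 pairs: {1,108}, {2,107}, …, {54,55}.
Choosing 54 integers — say the integers 1 through 54 — takes one from each pair and avoids the property.
Choosing 55 forces two into the same pair by pigeonhole, and those sum to 109. So 55.

55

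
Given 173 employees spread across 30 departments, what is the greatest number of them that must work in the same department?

If each of the 30 departments held at most 5, the total would be at most 30 × 5 = 150 < 173, a contradiction.
So at least one holds ⌈173/30⌉ = 6.

6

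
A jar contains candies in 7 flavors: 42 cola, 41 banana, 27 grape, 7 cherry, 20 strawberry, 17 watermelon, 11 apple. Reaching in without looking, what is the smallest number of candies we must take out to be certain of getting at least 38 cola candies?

161

To avoid cola candies as long as possible, exhaust the other 6 flavors first.
The worst case draws every non-cola candy first: 41 + 27 + 7 + 20 + 17 + 11 = 123.
The next 38 draws are then forced to be cola, giving 123 + 38 = 161.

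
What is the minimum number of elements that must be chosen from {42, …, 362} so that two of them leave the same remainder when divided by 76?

77

Use the pigeonhole principle on residue classes: group the integers by remainder mod 76; there are 76 residue classes, each nonempty in this range.
Choosing one from each class (76 integers) avoids any shared remainder.
One more choice must repeat a class, so two differ by a multiple of 76. Hence 76 + 1 = 77.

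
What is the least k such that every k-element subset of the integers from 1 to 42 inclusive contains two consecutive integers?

Partition {1, …, 42} into 21 pairs: {1,2}, {3,4}, …, {41,42}.
Choosing 21 integers — say the 21 even numbers 2, 4, …, 42 — takes one from each pair and avoids the property.
Choosing 22 forces two into the same pair by pigeonhole, and those are consecutive. So 22.

22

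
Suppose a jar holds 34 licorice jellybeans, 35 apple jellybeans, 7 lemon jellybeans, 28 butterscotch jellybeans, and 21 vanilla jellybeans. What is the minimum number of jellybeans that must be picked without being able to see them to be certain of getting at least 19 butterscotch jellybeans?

116

To avoid butterscotch jellybeans as long as possible, exhaust the other 4 flavors first.
The worst case draws every non-butterscotch jellybean first: 34 + 35 + 7 + 21 = 97.
The next 19 draws are then forced to be butterscotch, giving 97 + 19 = 116.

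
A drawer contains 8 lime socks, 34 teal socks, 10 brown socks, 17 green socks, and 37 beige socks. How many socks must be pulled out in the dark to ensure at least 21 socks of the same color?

Treat the 5 colors as pigeonholes.
In the worst case we take at most 20 of each color, but all 8 lime, all 10 brown, and all 17 green (fewer than 20), giving 8 + 20 + 10 + 17 + 20 = 75.
One more sock then forces some color to 21, so 75 + 1 = 76.

76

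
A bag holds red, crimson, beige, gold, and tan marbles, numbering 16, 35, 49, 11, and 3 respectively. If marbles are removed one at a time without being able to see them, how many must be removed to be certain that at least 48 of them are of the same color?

Treat the 5 colors as pigeonholes.
In the worst case we take at most 47 of each color, but all 16 red, all 35 crimson, all 11 gold, and all 3 tan (fewer than 47), giving 16 + 35 + 47 + 11 + 3 = 112.
One more marble then forces some color to 48, so 112 + 1 = 113.

113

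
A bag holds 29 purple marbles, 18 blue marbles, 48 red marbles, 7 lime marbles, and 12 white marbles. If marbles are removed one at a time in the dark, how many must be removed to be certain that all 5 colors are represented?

The hardest color to obtain is lime: we could draw every other marble first — 114 − 7 = 107 marbles — without a single lime one.
The next draw must be lime, so 107 + 1 = 108.

108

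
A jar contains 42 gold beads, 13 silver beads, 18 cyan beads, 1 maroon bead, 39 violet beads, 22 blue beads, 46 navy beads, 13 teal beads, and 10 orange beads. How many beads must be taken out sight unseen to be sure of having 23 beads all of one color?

144

Treat the 9 colors as pigeonholes.
In the worst case we take at most 22 of each color, but all 13 silver, all 18 cyan, all 1 maroon, all 13 teal, and all 10 orange (fewer than 22), giving 22 + 13 + 18 + 1 + 22 + 22 + 22 + 13 + 10 = 143.
One more bead then forces some color to 23, so 143 + 1 = 144.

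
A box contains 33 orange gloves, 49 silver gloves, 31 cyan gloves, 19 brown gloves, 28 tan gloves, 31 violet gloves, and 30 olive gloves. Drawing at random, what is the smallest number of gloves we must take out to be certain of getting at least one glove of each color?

203

The hardest color to obtain is brown: we could draw every other glove first — 221 − 19 = 202 gloves — without a single brown one.
The next draw must be brown, so 202 + 1 = 203.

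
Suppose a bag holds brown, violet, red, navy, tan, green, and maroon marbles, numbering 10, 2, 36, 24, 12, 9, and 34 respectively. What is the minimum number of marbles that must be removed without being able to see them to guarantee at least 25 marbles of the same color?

106

In the worst case we take at most 24 of each color, but all 10 brown, all 2 violet, all 12 tan, and all 9 green (fewer than 24), giving 10 + 2 + 24 + 24 + 12 + 9 + 24 = 105.
One more marble then forces some color to 25, so 105 + 1 = 106.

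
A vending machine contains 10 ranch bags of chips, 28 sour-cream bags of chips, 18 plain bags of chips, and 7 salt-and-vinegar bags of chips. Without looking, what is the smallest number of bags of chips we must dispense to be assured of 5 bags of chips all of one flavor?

Treat the 4 flavors as pigeonholes.
The worst case takes 4 bags of chips of each flavor without reaching 5 of any: 4 × 4 = 16.
The next bag of chips must bring some flavor to 5, so 16 + 1 = 17.

17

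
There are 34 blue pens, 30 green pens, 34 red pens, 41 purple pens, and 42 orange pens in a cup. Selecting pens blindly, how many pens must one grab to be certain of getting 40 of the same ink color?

In the worst case we take at most 39 of each ink color, but all 34 blue, all 30 green, and all 34 red (fewer than 39), giving 34 + 30 + 34 + 39 + 39 = 176.
One more pen then forces some ink color to 40, so 176 + 1 = 177.

177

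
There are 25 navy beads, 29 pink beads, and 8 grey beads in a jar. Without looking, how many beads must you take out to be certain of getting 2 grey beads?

The worst case draws every non-grey bead first: 25 + 29 = 54.
The next 2 draws are then forced to be grey, giving 54 + 2 = 56.

56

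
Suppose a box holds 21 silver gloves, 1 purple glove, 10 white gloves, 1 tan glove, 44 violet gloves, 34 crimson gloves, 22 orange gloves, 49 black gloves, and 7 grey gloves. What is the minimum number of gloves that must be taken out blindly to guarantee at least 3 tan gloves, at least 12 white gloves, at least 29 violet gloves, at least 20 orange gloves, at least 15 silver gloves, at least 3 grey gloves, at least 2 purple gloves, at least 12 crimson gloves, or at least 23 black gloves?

109

The worst case stops just short of every target: 14 silver, 1 purple, all 10 white, all 1 tan, 28 violet, 11 crimson, 19 orange, 22 black, 2 grey — 14 + 1 + 10 + 1 + 28 + 11 + 19 + 22 + 2 = 108 gloves.
One more glove must push some color to its target, so 108 + 1 = 109.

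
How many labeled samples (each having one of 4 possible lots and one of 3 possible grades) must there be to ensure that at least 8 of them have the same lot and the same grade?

There are 4 × 3 = 12 (lot, grade) combinations acting as pigeonholes.
With 12 × 7 = 84 labeled samples we could place exactly 7 in each, with no (lot, grade) pair reaching 8.
One more forces some (lot, grade) pair to hold 8, so 84 + 1 = 85.

85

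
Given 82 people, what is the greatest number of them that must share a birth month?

The 82 people fall into 12 months of the year.
If each of the 12 months of the year held at most 6, the total would be at most 12 × 6 = 72 < 82, a contradiction.
So at least one holds ⌈82/12⌉ = 7.

7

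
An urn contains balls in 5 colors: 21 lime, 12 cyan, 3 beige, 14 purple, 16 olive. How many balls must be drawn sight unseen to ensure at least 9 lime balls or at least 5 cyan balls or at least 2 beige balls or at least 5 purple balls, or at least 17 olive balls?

The worst case stops just short of every target: 8 lime, 4 cyan, 1 beige, 4 purple, 16 olive — 8 + 4 + 1 + 4 + 16 = 33 balls.
One more ball must push some color to its target, so 33 + 1 = 34.

34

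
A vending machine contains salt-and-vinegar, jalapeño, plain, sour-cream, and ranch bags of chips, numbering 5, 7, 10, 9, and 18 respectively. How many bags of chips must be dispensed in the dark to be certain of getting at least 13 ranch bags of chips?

The worst case draws every non-ranch bag of chips first: 5 + 7 + 10 + 9 = 31.
The next 13 draws are then forced to be ranch, giving 31 + 13 = 44.

44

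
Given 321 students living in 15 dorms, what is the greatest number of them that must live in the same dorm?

22

The 321 students fall into 15 dorms.
If each of the 15 dorms held at most 21, the total would be at most 15 × 21 = 315 < 321, a contradiction.
So at least one holds ⌈321/15⌉ = 22.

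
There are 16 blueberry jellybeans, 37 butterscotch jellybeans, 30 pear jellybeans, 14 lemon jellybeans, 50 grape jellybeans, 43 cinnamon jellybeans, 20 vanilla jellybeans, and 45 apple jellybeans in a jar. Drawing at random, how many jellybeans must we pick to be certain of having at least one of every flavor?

The hardest flavor to obtain is lemon: we could draw every other jellybean first — 255 − 14 = 241 jellybeans — without a single lemon one.
The next draw must be lemon, so 241 + 1 = 242.

242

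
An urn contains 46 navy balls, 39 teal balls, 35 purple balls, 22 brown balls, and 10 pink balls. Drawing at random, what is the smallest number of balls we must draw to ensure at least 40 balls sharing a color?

146

In the worst case we take at most 39 of each color, but all 35 purple, all 22 brown, and all 10 pink (fewer than 39), giving 39 + 39 + 35 + 22 + 10 = 145.
One more ball then forces some color to 40, so 145 + 1 = 146.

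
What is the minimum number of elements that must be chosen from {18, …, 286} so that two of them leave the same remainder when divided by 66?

Use the pigeonhole principle on residue classes: group the integers by remainder mod 66; there are 66 residue classes, each nonempty in this range.
Choosing one from each class (66 integers) avoids any shared remainder.
One more choice must repeat a class, so two differ by a multiple of 66. Hence 66 + 1 = 67.

67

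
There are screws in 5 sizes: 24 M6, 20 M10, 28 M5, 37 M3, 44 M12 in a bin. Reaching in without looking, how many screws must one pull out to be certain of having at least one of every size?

The hardest size to obtain is M10: we could draw every other screw first — 153 − 20 = 133 screws — without a single M10 one.
The next draw must be M10, so 133 + 1 = 134.

134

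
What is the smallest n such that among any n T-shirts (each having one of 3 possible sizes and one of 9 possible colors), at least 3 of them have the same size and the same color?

55

There are 3 × 9 = 27 (size, color) combinations acting as pigeonholes.
With 27 × 2 = 54 T-shirts we could place exactly 2 in each, with no (size, color) pair reaching 3.
One more forces some (size, color) pair to hold 3, so 54 + 1 = 55.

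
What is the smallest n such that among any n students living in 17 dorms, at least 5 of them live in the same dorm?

69

There are 17 dorms acting as pigeonholes.
With 17 × 4 = 68 students we could place exactly 4 in each, with no class reaching 5.
One more forces some class to hold 5, so 68 + 1 = 69.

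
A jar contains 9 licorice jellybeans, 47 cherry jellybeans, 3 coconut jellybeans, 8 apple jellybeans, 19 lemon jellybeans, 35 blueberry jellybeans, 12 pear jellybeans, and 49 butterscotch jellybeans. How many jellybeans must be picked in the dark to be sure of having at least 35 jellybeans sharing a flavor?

154

In the worst case we take at most 34 of each flavor, but all 9 licorice, all 3 coconut, all 8 apple, all 19 lemon, and all 12 pear (fewer than 34), giving 9 + 34 + 3 + 8 + 19 + 34 + 12 + 34 = 153.
One more jellybean then forces some flavor to 35, so 153 + 1 = 154.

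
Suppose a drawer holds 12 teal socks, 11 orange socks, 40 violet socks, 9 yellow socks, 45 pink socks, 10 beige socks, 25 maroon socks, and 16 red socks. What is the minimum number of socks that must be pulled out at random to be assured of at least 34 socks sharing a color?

In the worst case we take at most 33 of each color, but all 12 teal, all 11 orange, all 9 yellow, all 10 beige, all 25 maroon, and all 16 red (fewer than 33), giving 12 + 11 + 33 + 9 + 33 + 10 + 25 + 16 = 149.
One more sock then forces some color to 34, so 149 + 1 = 150.

150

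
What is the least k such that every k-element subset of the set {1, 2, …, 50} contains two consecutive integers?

Partition {1, …, 50} into 25 pairs: {1,2}, {3,4}, …, {49,50}.
Choosing 25 integers — say the 25 even numbers 2, 4, …, 50 — takes one from each pair and avoids the property.
Choosing 26 forces two into the same pair by pigeonhole, and those are consecutive. So 26.

26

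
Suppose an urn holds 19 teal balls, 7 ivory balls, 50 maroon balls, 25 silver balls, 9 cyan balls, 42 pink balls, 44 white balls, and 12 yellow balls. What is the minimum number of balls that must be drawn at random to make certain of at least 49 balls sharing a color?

Treat the 8 colors as pigeonholes.
In the worst case we take at most 48 of each color, but all 19 teal, all 7 ivory, all 25 silver, all 9 cyan, all 42 pink, all 44 white, and all 12 yellow (fewer than 48), giving 19 + 7 + 48 + 25 + 9 + 42 + 44 + 12 = 206.
One more ball then forces some color to 49, so 206 + 1 = 207.

207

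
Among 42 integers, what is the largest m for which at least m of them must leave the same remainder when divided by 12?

4

If each of the 12 residue classes modulo 12 held at most 3, the total would be at most 12 × 3 = 36 < 42, a contradiction.
So at least one holds ⌈42/12⌉ = 4.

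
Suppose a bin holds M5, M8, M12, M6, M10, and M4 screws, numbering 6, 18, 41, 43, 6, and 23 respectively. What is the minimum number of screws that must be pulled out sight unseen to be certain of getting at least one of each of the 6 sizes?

The hardest size to obtain is M5: we could draw every other screw first — 137 − 6 = 131 screws — without a single M5 one.
The next draw must be M5, so 131 + 1 = 132.

132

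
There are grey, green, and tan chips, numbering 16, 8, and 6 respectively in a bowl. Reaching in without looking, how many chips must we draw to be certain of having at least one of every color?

25

The hardest color to obtain is tan: we could draw every other chip first — 30 − 6 = 24 chips — without a single tan one.
The next draw must be tan, so 24 + 1 = 25.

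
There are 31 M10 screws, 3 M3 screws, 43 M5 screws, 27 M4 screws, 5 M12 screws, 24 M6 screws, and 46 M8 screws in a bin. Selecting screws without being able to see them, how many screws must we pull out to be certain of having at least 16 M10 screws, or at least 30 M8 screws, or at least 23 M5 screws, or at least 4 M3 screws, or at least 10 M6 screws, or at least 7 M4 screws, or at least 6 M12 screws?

The worst case stops just short of every target: 15 M10, 3 M3, 22 M5, 6 M4, 5 M12, 9 M6, 29 M8 — 15 + 3 + 22 + 6 + 5 + 9 + 29 = 89 screws.
One more screw must push some size to its target, so 89 + 1 = 90.

90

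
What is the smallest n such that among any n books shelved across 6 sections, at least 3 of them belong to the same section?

There are 6 sections acting as pigeonholes.
With 6 × 2 = 12 books we could place exactly 2 in each, with no class reaching 3.
One more forces some class to hold 3, so 12 + 1 = 13.

13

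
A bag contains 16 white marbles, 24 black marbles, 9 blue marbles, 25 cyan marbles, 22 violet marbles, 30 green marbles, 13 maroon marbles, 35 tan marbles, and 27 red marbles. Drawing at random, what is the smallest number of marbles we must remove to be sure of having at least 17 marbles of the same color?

135

In the worst case we take at most 16 of each color, but all 9 blue and all 13 maroon (fewer than 16), giving 16 + 16 + 9 + 16 + 16 + 16 + 13 + 16 + 16 = 134.
One more marble then forces some color to 17, so 134 + 1 = 135.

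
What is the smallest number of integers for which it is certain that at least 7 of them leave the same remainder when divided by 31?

187

There are 31 residue classes modulo 31 acting as pigeonholes.
With 31 × 6 = 186 integers we could place exactly 6 in each, with no class reaching 7.
One more forces some class to hold 7, so 186 + 1 = 187.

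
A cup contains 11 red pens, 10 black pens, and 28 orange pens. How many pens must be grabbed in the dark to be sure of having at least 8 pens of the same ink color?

22

The worst case takes 7 pens of each ink color without reaching 8 of any: 3 × 7 = 21.
The next pen must bring some ink color to 8, so 21 + 1 = 22.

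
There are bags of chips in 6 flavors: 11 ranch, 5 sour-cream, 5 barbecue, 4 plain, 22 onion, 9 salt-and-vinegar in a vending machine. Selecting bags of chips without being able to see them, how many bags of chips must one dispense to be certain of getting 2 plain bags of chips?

The worst case draws every non-plain bag of chips first: 11 + 5 + 5 + 22 + 9 = 52.
The next 2 draws are then forced to be plain, giving 52 + 2 = 54.

54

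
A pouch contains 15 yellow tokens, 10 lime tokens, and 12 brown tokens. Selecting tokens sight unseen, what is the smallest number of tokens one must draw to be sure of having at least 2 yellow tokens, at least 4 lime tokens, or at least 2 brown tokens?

6

Each of the 3 colors has its own threshold; avoid all of them simultaneously.
The worst case stops just short of every target: 1 yellow, 3 lime, 1 brown — 1 + 3 + 1 = 5 tokens.
One more token must push some color to its target, so 5 + 1 = 6.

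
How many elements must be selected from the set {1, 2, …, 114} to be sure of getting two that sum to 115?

58

Partition {1, …, 114} into 57 pairs: {1,114}, {2,113}, …, {57,58}.
Choosing 57 integers — say the integers 1 through 57 — takes one from each pair and avoids the property.
Choosing 58 forces two into the same pair by pigeonhole, and those sum to 115. So 58.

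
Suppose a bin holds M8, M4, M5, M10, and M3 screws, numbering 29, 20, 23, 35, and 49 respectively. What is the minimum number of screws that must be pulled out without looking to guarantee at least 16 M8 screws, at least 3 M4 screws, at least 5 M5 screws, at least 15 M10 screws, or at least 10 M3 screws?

45

The worst case stops just short of every target: 15 M8, 2 M4, 4 M5, 14 M10, 9 M3 — 15 + 2 + 4 + 14 + 9 = 44 screws.
One more screw must push some size to its target, so 44 + 1 = 45.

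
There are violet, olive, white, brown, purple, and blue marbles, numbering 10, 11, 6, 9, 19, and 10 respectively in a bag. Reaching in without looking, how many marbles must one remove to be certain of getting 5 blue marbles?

To avoid blue marbles as long as possible, exhaust the other 5 colors first.
The worst case draws every non-blue marble first: 10 + 11 + 6 + 9 + 19 = 55.
The next 5 draws are then forced to be blue, giving 55 + 5 = 60.

60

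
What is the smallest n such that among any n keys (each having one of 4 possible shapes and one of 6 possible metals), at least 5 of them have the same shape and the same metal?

97

There are 4 × 6 = 24 (shape, metal) combinations acting as pigeonholes.
With 24 × 4 = 96 keys we could place exactly 4 in each, with no (shape, metal) pair reaching 5.
One more forces some (shape, metal) pair to hold 5, so 96 + 1 = 97.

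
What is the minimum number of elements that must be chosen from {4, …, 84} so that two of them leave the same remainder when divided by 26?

Use the pigeonhole principle on residue classes: group the integers by remainder mod 26; there are 26 residue classes, each nonempty in this range.
Choosing one from each class (26 integers) avoids any shared remainder.
One more choice must repeat a class, so two differ by a multiple of 26. Hence 26 + 1 = 27.

27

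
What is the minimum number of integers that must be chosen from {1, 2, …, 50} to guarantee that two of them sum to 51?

26

Partition {1, …, 50} into 25 pairs: {1,50}, {2,49}, …, {25,26}.
Choosing 25 integers — say the integers 1 through 25 — takes one from each pair and avoids the property.
Choosing 26 forces two into the same pair by pigeonhole, and those sum to 51. So 26.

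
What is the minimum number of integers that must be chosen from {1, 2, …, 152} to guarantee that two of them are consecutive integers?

Partition {1, …, 152} into 76 pairs: {1,2}, {3,4}, …, {151,152}.
Choosing 76 integers — say the 76 even numbers 2, 4, …, 152 — takes one from each pair and avoids the property.
Choosing 77 forces two into the same pair by pigeonhole, and those are consecutive. So 77.

77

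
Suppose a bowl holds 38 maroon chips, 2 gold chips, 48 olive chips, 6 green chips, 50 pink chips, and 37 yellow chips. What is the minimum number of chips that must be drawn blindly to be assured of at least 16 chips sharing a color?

69

In the worst case we take at most 15 of each color, but all 2 gold and all 6 green (fewer than 15), giving 15 + 2 + 15 + 6 + 15 + 15 = 68.
One more chip then forces some color to 16, so 68 + 1 = 69.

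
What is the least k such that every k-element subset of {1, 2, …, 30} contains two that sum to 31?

16

Partition {1, …, 30} into 15 pairs: {1,30}, {2,29}, …, {15,16}.
Choosing 15 integers — say the integers 1 through 15 — takes one from each pair and avoids the property.
Choosing 16 forces two into the same pair by pigeonhole, and those sum to 31. So 16.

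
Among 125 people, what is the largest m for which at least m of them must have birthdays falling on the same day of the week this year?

18

There are 7 days of the week, which serve as the pigeonholes.
If each of the 7 days of the week held at most 17, the total would be at most 7 × 17 = 119 < 125, a contradiction.
So at least one holds ⌈125/7⌉ = 18.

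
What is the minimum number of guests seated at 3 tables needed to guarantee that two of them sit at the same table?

4

There are 3 tables acting as pigeonholes.
With 3 guests we could place one in each, avoiding any repeat.
One more forces some class to hold 2, so 3 + 1 = 4.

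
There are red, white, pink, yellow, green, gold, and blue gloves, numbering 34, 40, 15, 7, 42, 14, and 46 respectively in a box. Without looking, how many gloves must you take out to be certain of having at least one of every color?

The hardest color to obtain is yellow: we could draw every other glove first — 198 − 7 = 191 gloves — without a single yellow one.
The next draw must be yellow, so 191 + 1 = 192.

192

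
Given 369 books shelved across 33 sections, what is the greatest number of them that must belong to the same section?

12

The 369 books fall into 33 sections.
If each of the 33 sections held at most 11, the total would be at most 33 × 11 = 363 < 369, a contradiction.
So at least one holds ⌈369/33⌉ = 12.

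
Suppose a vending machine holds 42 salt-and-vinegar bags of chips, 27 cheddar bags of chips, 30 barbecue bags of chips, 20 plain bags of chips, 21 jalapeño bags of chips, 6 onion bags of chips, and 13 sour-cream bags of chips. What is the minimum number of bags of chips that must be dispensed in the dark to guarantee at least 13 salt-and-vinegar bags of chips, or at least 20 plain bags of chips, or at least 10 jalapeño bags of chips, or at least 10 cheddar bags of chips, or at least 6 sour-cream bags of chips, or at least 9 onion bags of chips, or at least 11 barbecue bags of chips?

71

The worst case stops just short of every target: 12 salt-and-vinegar, 9 cheddar, 10 barbecue, 19 plain, 9 jalapeño, all 6 onion, 5 sour-cream — 12 + 9 + 10 + 19 + 9 + 6 + 5 = 70 bags of chips.
One more bag of chips must push some flavor to its target, so 70 + 1 = 71.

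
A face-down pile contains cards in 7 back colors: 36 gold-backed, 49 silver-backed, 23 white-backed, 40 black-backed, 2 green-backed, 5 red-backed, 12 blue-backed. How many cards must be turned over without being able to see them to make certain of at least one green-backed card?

166

To avoid green-backed cards as long as possible, exhaust the other 6 back colors first.
The worst case draws every non-green-backed card first: 36 + 49 + 23 + 40 + 5 + 12 = 165.
The next draw is then forced to be green-backed, giving 165 + 1 = 166.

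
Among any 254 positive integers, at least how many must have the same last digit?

26

There are 10 possible last digits, which serve as the pigeonholes.
If each of the 10 possible last digits held at most 25, the total would be at most 10 × 25 = 250 < 254, a contradiction.
So at least one holds ⌈254/10⌉ = 26.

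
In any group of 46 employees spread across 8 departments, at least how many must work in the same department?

6

The 46 employees fall into 8 departments.
If each of the 8 departments held at most 5, the total would be at most 8 × 5 = 40 < 46, a contradiction.
So at least one holds ⌈46/8⌉ = 6.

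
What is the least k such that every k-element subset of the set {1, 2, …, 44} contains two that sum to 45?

Partition {1, …, 44} into 22 pairs: {1,44}, {2,43}, …, {22,23}.
Choosing 22 integers — say the integers 1 through 22 — takes one from each pair and avoids the property.
Choosing 23 forces two into the same pair by pigeonhole, and those sum to 45. So 23.

23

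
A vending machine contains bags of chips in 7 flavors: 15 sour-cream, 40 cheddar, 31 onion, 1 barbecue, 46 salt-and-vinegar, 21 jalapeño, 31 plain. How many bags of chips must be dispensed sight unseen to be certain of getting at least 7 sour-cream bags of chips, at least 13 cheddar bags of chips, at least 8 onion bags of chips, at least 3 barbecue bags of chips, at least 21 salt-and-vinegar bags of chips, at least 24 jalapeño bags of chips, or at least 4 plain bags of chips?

71

The worst case stops just short of every target: 6 sour-cream, 12 cheddar, 7 onion, all 1 barbecue, 20 salt-and-vinegar, all 21 jalapeño, 3 plain — 6 + 12 + 7 + 1 + 20 + 21 + 3 = 70 bags of chips.
One more bag of chips must push some flavor to its target, so 70 + 1 = 71.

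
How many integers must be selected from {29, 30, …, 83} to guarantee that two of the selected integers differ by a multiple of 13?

Group the integers by remainder mod 13; there are 13 residue classes, each nonempty in this range.
Choosing one from each class (13 integers) avoids any shared remainder.
One more choice must repeat a class, so two differ by a multiple of 13. Hence 13 + 1 = 14.

14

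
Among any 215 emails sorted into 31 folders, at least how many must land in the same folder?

If each of the 31 folders held at most 6, the total would be at most 31 × 6 = 186 < 215, a contradiction.
So at least one holds ⌈215/31⌉ = 7.

7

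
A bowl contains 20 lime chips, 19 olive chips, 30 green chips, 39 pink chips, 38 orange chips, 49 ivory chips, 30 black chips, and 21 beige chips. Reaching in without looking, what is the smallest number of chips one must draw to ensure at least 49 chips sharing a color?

246

In the worst case we take at most 48 of each color, but all 20 lime, all 19 olive, all 30 green, all 39 pink, all 38 orange, all 30 black, and all 21 beige (fewer than 48), giving 20 + 19 + 30 + 39 + 38 + 48 + 30 + 21 = 245.
One more chip then forces some color to 49, so 245 + 1 = 246.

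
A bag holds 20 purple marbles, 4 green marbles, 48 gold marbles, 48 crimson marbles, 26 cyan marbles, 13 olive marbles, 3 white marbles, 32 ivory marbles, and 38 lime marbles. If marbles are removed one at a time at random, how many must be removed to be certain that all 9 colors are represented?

230

The hardest color to obtain is white: we could draw every other marble first — 232 − 3 = 229 marbles — without a single white one.
The next draw must be white, so 229 + 1 = 230.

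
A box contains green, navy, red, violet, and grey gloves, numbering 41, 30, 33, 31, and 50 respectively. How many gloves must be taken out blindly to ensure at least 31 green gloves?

175

To avoid green gloves as long as possible, exhaust the other 4 colors first.
The worst case draws every non-green glove first: 30 + 33 + 31 + 50 = 144.
The next 31 draws are then forced to be green, giving 144 + 31 = 175.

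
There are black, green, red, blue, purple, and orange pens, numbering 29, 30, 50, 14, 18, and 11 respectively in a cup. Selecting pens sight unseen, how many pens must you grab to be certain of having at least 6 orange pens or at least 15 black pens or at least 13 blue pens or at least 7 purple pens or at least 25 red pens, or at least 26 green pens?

87

Each of the 6 ink colors has its own threshold; avoid all of them simultaneously.
The worst case stops just short of every target: 14 black, 25 green, 24 red, 12 blue, 6 purple, 5 orange — 14 + 25 + 24 + 12 + 6 + 5 = 86 pens.
One more pen must push some ink color to its target, so 86 + 1 = 87.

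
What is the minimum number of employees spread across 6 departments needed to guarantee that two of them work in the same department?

There are 6 departments acting as pigeonholes.
With 6 employees we could place one in each, avoiding any repeat.
One more forces some class to hold 2, so 6 + 1 = 7.

7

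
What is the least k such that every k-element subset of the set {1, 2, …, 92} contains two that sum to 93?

47

Partition {1, …, 92} into 46 pairs: {1,92}, {2,91}, …, {46,47}.
Choosing 46 integers — say the integers 1 through 46 — takes one from each pair and avoids the property.
Choosing 47 forces two into the same pair by pigeonhole, and those sum to 93. So 47.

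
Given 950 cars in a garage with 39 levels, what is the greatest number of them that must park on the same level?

The 950 cars fall into 39 levels.
If each of the 39 levels held at most 24, the total would be at most 39 × 24 = 936 < 950, a contradiction.
So at least one holds ⌈950/39⌉ = 25.

25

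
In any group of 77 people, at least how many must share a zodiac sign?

There are 12 zodiac signs, which serve as the pigeonholes.
If each of the 12 zodiac signs held at most 6, the total would be at most 12 × 6 = 72 < 77, a contradiction.
So at least one holds ⌈77/12⌉ = 7.

7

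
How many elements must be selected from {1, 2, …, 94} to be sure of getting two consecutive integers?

48

Partition {1, …, 94} into 47 pairs: {1,2}, {3,4}, …, {93,94}.
Choosing 47 integers — say the 47 even numbers 2, 4, …, 94 — takes one from each pair and avoids the property.
Choosing 48 forces two into the same pair by pigeonhole, and those are consecutive. So 48.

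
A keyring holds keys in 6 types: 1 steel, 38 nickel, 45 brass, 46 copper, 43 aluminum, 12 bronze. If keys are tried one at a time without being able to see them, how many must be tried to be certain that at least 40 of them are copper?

The worst case draws every non-copper key first: 1 + 38 + 45 + 43 + 12 = 139.
The next 40 draws are then forced to be copper, giving 139 + 40 = 179.

179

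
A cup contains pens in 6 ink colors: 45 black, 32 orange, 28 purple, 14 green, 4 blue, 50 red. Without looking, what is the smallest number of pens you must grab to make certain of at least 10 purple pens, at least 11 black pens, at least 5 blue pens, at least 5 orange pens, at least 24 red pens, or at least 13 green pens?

The worst case stops just short of every target: 10 black, 4 orange, 9 purple, 12 green, 4 blue, 23 red — 10 + 4 + 9 + 12 + 4 + 23 = 62 pens.
One more pen must push some ink color to its target, so 62 + 1 = 63.

63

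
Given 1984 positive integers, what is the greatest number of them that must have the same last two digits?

There are 100 possible two-digit endings, which serve as the pigeonholes.
If each of the 100 possible two-digit endings held at most 19, the total would be at most 100 × 19 = 1900 < 1984, a contradiction.
So at least one holds ⌈1984/100⌉ = 20.

20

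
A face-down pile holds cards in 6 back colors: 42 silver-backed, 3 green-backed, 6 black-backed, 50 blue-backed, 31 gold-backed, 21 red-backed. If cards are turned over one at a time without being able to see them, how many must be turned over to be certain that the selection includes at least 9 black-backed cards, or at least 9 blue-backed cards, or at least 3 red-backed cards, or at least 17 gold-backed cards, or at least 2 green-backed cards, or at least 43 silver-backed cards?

76

Each of the 6 back colors has its own threshold; avoid all of them simultaneously.
The worst case stops just short of every target: 42 silver-backed, 1 green-backed, all 6 black-backed, 8 blue-backed, 16 gold-backed, 2 red-backed — 42 + 1 + 6 + 8 + 16 + 2 = 75 cards.
One more card must push some back color to its target, so 75 + 1 = 76.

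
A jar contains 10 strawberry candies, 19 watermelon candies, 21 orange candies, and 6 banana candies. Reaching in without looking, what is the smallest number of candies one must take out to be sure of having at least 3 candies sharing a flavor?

9

The worst case takes 2 candies of each flavor without reaching 3 of any: 4 × 2 = 8.
The next candy must bring some flavor to 3, so 8 + 1 = 9.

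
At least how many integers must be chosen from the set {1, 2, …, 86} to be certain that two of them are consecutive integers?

Partition {1, …, 86} into 43 pairs: {1,2}, {3,4}, …, {85,86}.
Choosing 43 integers — say the 43 even numbers 2, 4, …, 86 — takes one from each pair and avoids the property.
Choosing 44 forces two into the same pair by pigeonhole, and those are consecutive. So 44.

44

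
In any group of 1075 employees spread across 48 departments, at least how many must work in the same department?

If each of the 48 departments held at most 22, the total would be at most 48 × 22 = 1056 < 1075, a contradiction.
So at least one holds ⌈1075/48⌉ = 23.

23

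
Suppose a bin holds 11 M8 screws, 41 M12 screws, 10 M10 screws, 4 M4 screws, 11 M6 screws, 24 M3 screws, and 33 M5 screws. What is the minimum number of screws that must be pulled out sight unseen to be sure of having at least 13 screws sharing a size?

In the worst case we take at most 12 of each size, but all 11 M8, all 10 M10, all 4 M4, and all 11 M6 (fewer than 12), giving 11 + 12 + 10 + 4 + 11 + 12 + 12 = 72.
One more screw then forces some size to 13, so 72 + 1 = 73.

73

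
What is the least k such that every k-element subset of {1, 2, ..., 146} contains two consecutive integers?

Partition {1, …, 146} into 73 pairs: {1,2}, {3,4}, …, {145,146}.
Choosing 73 integers — say the 73 even numbers 2, 4, …, 146 — takes one from each pair and avoids the property.
Choosing 74 forces two into the same pair by pigeonhole, and those are consecutive. So 74.

74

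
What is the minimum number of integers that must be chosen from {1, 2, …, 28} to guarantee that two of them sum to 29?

15

Partition {1, …, 28} into 14 pairs: {1,28}, {2,27}, …, {14,15}.
Choosing 14 integers — say the integers 1 through 14 — takes one from each pair and avoids the property.
Choosing 15 forces two into the same pair by pigeonhole, and those sum to 29. So 15.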